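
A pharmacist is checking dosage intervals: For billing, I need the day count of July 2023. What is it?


Month: July
Year: 2023
July is a 31-day month
Total: 31 days

31


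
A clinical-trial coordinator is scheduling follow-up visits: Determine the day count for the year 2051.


Year: 2051
Check leap year rules:
Divisible by 4? No
2051 is not a leap year
Days: 365

365


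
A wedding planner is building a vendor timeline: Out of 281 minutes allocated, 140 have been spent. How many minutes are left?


Total budget: 281 minutes
Time used: 140 minutes
Remaining: 281 - 140 = 141 minutes
Percent used: 49.8%
Percent remaining: 50.2%

141


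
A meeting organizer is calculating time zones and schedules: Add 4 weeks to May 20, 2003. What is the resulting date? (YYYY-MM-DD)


Start: 2003-05-20
Weeks to add: 4
Convert to days: 4 x 7 = 28 days
Add 28 days to 2003-05-20
Result: 2003-06-17

2003-06-17


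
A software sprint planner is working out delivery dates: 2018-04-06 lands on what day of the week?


Date: 2018-04-06
January 1, 2018 is a Monday
Day of year: 96
Offset from Jan 1: 95 days
95 mod 7 = 4
Result: Friday

Friday


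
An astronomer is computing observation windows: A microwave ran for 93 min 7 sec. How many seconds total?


Minutes: 93
Extra seconds: 7
Seconds per minute: 60
Minutes to seconds: 93 x 60 = 5580
Total: 5580 + 7 = 5587

5587


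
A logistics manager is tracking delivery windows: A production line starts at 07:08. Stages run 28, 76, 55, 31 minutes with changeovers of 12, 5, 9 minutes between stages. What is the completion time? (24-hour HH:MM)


Start: 07:08 = 428 min from midnight
  after task 1 (28 min): 07:36
  after break (12 min): 07:48
  after task 2 (76 min): 09:04
  after break (5 min): 09:09
  after task 3 (55 min): 10:04
  after break (9 min): 10:13
  after task 4 (31 min): 10:44
Total elapsed: 216 minutes
End time: 10:44

10:44


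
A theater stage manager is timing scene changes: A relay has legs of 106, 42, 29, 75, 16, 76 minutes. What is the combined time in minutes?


Durations: 106, 42, 29, 75, 16, 76
Running sum: 106
+ 42 = 148
+ 29 = 177
+ 75 = 252
+ 16 = 268
+ 76 = 344
Total duration: 344 minutes
That is 5 hours and 44 minutes

344


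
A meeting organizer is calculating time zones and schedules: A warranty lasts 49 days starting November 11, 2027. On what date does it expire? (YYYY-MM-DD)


Start: 2027-11-11
Adding 49 days
Days remaining in November: 19
After November: 30 days still to add
December 2027 has 31 days, need 30
Result: 2027-12-30

2027-12-30


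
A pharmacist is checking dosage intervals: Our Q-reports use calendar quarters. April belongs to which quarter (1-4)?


Month: April (month 4)
Q1: January-March (months 1-3)
Q2: April-June (months 4-6)
Q3: July-September (months 7-9)
Q4: October-December (months 10-12)
Month 4 falls in Q2

2


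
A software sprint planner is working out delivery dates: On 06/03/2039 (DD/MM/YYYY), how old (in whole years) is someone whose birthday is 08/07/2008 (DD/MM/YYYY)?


Birth: 2008-07-08
Reference: 2039-03-06
Year difference: 2039 - 2008 = 31
Has birthday (07-08) occurred by 03-06? No
Birthday not yet reached this year -> subtract 1
Age in full years: 30

30


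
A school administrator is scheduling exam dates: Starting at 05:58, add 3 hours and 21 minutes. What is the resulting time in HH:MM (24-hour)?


Start time: 05:58
Adding: 3 hours 21 minutes
Minutes: 58 + 21 = 79
Minute overflow: 79 >= 60, so carry 1 hour, minutes = 19
Hours: 5 + 3 + 1 = 9
Result: 09:19

09:19


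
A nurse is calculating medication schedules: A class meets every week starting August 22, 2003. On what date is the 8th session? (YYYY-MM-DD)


First occurrence: 2003-08-22 (occurrence 1)
Each occurrence is 7 days after the previous.
Occurrence 8 is 7 weeks after the first.
7 weeks = 49 days
2003-08-22 + 49 days = 2003-10-10

2003-10-10


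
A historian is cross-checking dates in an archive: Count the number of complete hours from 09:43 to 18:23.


Start: 09:43
End: 18:23
Hour difference: 18 - 9 = 9 hours
Minute difference: 23 - 43 = -20 minutes
Total minutes: 520
Complete hours: 520 / 60 = 8 (remainder 40)

8


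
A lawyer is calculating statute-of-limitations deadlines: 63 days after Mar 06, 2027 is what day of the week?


Start: 2027-03-06 (Saturday)
Step 1 - find target date: add 63 days
  2027-03-06 + 63 days = 2027-05-08
Step 2 - day of week:
  63 mod 7 = 0
  Saturday + 0 days -> Saturday
Result: Saturday (2027-05-08)

Saturday


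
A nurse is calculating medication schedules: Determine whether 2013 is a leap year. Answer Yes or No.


Year: 2013
Divisible by 4? 2013 / 4 = 503.25 -> No
Not divisible by 4, so NOT a leap year

No


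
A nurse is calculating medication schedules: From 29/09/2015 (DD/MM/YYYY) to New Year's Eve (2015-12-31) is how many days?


Start: September 29, 2015
End: December 31, 2015
Days left in September: 1
October: 31
November: 30
December: 31
Sum of remaining months: 92
Total: 1 + 92 = 93

93


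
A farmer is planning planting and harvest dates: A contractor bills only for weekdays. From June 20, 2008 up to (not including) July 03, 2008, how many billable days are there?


Start: 2008-06-20 (Friday)
End (exclusive): 2008-07-03 (Thursday)
Total calendar days: 13
Full weeks: 13 // 7 = 1 -> 5 weekdays
Remaining 6 days starting on Friday:
  Fri(w), Sat(-), Sun(-), Mon(w), Tue(w), Wed(w) -> 4 weekdays
Total business days: 5 + 4 = 9

9


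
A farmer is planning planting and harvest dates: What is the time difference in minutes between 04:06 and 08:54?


Start time: 04:06 = 246 minutes from midnight
End time: 08:54 = 534 minutes from midnight
Difference: 534 - 246 = 288 minutes
That is 4 hours and 48 minutes

288


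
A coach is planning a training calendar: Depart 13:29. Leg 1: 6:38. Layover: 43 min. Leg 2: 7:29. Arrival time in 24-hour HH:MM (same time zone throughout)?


Depart: 13:29
Leg 1: +398 min -> 20:07
Layover: +43 min -> 20:50
Leg 2: +449 min -> 04:19
Total travel: 890 minutes = 14h 50m
Arrival: 04:19

04:19


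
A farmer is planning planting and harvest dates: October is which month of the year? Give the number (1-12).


Calendar month order:
9. September
10. October <--
11. November
October is month number 10

10


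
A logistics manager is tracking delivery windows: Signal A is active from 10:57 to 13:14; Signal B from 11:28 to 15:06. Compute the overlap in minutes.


Interval A: [657, 794] minutes from midnight
Interval B: [688, 906] minutes from midnight
Overlap start = max(657, 688) = 688
Overlap end = min(794, 906) = 794
Overlap = 794 - 688 = 106 minutes

106


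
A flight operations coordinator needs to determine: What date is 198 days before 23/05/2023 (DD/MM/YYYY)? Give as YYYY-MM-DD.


Start: 2023-05-23
Subtracting 198 days
Days already passed in May: 23
After going back through May: 175 more days to subtract
April 2023: 30 days, 145 remaining
March 2023: 31 days, 114 remaining
February 2023: 28 days, 86 remaining
January 2023: 31 days, 55 remaining
Result: 2022-11-06

2022-11-06


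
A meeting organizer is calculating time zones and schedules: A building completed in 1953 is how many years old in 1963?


Birth year: 1953
Current year: 1963
Age = current year - birth year
Age = 1963 - 1953 = 10

10


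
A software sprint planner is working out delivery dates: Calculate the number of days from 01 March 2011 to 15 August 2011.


Start date: 2011-03-01
End date: 2011-08-15
Mar 2011: +31 days
Apr 2011: +30 days
May 2011: +31 days
... (3 more months)
Total: 167 days

167


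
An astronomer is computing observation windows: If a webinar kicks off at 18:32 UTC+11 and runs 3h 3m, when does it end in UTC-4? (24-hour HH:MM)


Start: 18:32 in UTC+11
Step 1 - add duration:
  minutes: 32 + 3 = 35
  hours: 18 + 3 + 0 = 21
  end in UTC+11: 21:35
Step 2 - convert UTC+11 -> UTC-4:
  offset difference: -4 - (11) = -15 hours
  21 + (-15) = 6 -> mod 24 = 6
Result: 06:35 in UTC-4

06:35


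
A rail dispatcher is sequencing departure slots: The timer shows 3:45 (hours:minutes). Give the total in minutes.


Hours: 3
Minutes: 45
Convert hours to minutes: 3 x 60 = 180
Add remaining minutes: 180 + 45 = 225

225


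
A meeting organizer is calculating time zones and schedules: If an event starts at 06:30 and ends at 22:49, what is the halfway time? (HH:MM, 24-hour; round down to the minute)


Start time: 06:30 = 390 minutes from midnight
End time: 22:49 = 1369 minutes from midnight
Sum: 390 + 1369 = 1759
Midpoint: 1759 / 2 = 879 minutes
Convert: 879 / 60 = 14 hours, 39 minutes
Result: 14:39

14:39


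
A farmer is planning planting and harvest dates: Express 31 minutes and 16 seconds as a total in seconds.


Minutes: 31
Seconds: 16
Convert minutes to seconds: 31 x 60 = 1860
Add remaining seconds: 1860 + 16 = 1876

1876


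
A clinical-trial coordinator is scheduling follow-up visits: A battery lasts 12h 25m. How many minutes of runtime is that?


Hours: 12
Extra minutes: 25
Minutes per hour: 60
Hours to minutes: 12 x 60 = 720
Total: 720 + 25 = 745

745


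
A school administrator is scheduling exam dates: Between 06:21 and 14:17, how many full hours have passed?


Start: 06:21
End: 14:17
Hour difference: 14 - 6 = 8 hours
Minute difference: 17 - 21 = -4 minutes
Total minutes: 476
Complete hours: 476 / 60 = 7 (remainder 56)

7


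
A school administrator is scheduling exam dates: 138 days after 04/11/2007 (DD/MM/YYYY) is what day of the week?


Start: 2007-11-04 (Sunday)
Step 1 - find target date: add 138 days
  2007-11-04 + 138 days = 2008-03-21
Step 2 - day of week:
  138 mod 7 = 5
  Sunday + 5 days -> Friday
Result: Friday (2008-03-21)

Friday


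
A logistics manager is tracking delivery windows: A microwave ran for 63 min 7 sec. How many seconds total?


Minutes: 63
Extra seconds: 7
Seconds per minute: 60
Minutes to seconds: 63 x 60 = 3780
Total: 3780 + 7 = 3787

3787


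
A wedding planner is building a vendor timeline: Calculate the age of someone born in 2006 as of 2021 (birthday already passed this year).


Birth year: 2006
Current year: 2021
Age = current year - birth year
Age = 2021 - 2006 = 15

15


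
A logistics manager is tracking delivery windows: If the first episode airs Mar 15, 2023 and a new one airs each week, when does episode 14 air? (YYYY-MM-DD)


First occurrence: 2023-03-15 (occurrence 1)
Each occurrence is 7 days after the previous.
Occurrence 14 is 13 weeks after the first.
13 weeks = 91 days
2023-03-15 + 91 days = 2023-06-14

2023-06-14


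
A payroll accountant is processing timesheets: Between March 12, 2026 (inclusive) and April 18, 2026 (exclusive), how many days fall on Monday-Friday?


Start: 2026-03-12 (Thursday)
End (exclusive): 2026-04-18 (Saturday)
Total calendar days: 37
Full weeks: 37 // 7 = 5 -> 25 weekdays
Remaining 2 days starting on Thursday:
  Thu(w), Fri(w) -> 2 weekdays
Total business days: 25 + 2 = 27

27


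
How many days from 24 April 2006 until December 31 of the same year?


Start: April 24, 2006
End: December 31, 2006
Days left in April: 6
May: 31
June: 30
July: 31
August: 31
... plus remaining months
Sum of remaining months: 245
Total: 6 + 245 = 251

251


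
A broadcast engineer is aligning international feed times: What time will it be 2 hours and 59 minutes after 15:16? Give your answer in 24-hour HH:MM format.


Start time: 15:16
Adding: 2 hours 59 minutes
Minutes: 16 + 59 = 75
Minute overflow: 75 >= 60, so carry 1 hour, minutes = 15
Hours: 15 + 2 + 1 = 18
Result: 18:15

18:15


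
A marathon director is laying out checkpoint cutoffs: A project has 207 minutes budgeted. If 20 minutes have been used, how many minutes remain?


Total budget: 207 minutes
Time used: 20 minutes
Remaining: 207 - 20 = 187 minutes
Percent used: 9.7%
Percent remaining: 90.3%

187


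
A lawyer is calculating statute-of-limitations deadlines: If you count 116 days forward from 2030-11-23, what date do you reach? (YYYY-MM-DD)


Start: 2030-11-23
Adding 116 days
Days remaining in November: 7
After November: 109 days still to add
December 2030: 31 days, 78 remaining
January 2031: 31 days, 47 remaining
February 2031: 28 days, 19 remaining
March 2031 has 31 days, need 19
Result: 2031-03-19

2031-03-19


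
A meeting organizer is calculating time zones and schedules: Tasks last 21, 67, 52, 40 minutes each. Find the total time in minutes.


Durations: 21, 67, 52, 40
Running sum: 21
+ 67 = 88
+ 52 = 140
+ 40 = 180
Total duration: 180 minutes
That is 3 hours and 0 minutes

180


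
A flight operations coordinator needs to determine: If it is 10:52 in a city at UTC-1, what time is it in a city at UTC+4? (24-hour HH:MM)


Local time: 10:52 at UTC-1 (offset -1h)
Target zone: UTC+4 (offset 4h)
Difference: 4 - (-1) = 5 hours
Calculation: 10 + (5) = 15
Result: 15:52

15:52


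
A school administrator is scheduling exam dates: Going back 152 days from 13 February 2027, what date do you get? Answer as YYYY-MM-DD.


Start: 2027-02-13
Subtracting 152 days
Days already passed in February: 13
After going back through February: 139 more days to subtract
January 2027: 31 days, 108 remaining
December 2026: 31 days, 77 remaining
November 2026: 30 days, 47 remaining
October 2026: 31 days, 16 remaining
Result: 2026-09-14

2026-09-14


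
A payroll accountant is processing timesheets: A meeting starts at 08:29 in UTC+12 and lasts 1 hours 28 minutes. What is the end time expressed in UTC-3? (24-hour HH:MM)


Start: 08:29 in UTC+12
Step 1 - add duration:
  minutes: 29 + 28 = 57
  hours: 8 + 1 + 0 = 9
  end in UTC+12: 09:57
Step 2 - convert UTC+12 -> UTC-3:
  offset difference: -3 - (12) = -15 hours
  9 + (-15) = -6 -> mod 24 = 18
Result: 18:57 in UTC-3

18:57


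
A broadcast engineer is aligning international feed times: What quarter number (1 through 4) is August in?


Month: August (month 8)
Q1: January-March (months 1-3)
Q2: April-June (months 4-6)
Q3: July-September (months 7-9)
Q4: October-December (months 10-12)
Month 8 falls in Q3

3


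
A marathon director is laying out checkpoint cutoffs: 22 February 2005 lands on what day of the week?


Date: 2005-02-22
January 1, 2005 is a Saturday
Day of year: 53
Offset from Jan 1: 52 days
52 mod 7 = 3
Result: Tuesday

Tuesday


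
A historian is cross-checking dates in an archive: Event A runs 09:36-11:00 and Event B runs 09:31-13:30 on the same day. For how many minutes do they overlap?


Interval A: [576, 660] minutes from midnight
Interval B: [571, 810] minutes from midnight
Overlap start = max(576, 571) = 576
Overlap end = min(660, 810) = 660
Overlap = 660 - 576 = 84 minutes

84


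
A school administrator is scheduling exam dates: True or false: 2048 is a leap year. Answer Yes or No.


Year: 2048
Divisible by 4? 2048 / 4 = 512.0 -> Yes
Divisible by 100? 2048 / 100 = 20.48 -> No
Divisible by 4 but not 100, so it IS a leap year

Yes


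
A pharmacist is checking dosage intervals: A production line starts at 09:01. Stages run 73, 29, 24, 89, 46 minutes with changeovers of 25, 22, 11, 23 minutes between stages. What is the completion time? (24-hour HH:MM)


Start: 09:01 = 541 min from midnight
  after task 1 (73 min): 10:14
  after break (25 min): 10:39
  after task 2 (29 min): 11:08
  after break (22 min): 11:30
  after task 3 (24 min): 11:54
  after break (11 min): 12:05
  after task 4 (89 min): 13:34
  after break (23 min): 13:57
  after task 5 (46 min): 14:43
Total elapsed: 342 minutes
End time: 14:43

14:43


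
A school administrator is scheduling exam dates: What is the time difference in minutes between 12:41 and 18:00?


Start time: 12:41 = 761 minutes from midnight
End time: 18:00 = 1080 minutes from midnight
Difference: 1080 - 761 = 319 minutes
That is 5 hours and 19 minutes

319


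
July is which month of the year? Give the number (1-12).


Calendar month order:
6. June
7. July <--
8. August
July is month number 7

7


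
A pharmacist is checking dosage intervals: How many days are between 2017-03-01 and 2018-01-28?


Start date: 2017-03-01
End date: 2018-01-28
Mar 2017: +31 days
Apr 2017: +30 days
May 2017: +31 days
... (8 more months)
Total: 333 days

333


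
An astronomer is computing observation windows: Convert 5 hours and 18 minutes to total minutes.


Hours: 5
Extra minutes: 18
Minutes per hour: 60
Hours to minutes: 5 x 60 = 300
Total: 300 + 18 = 318

318


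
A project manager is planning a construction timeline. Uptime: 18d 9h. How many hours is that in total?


Days: 18
Extra hours: 9
Hours per day: 24
Days to hours: 18 x 24 = 432
Total: 432 + 9 = 441

441


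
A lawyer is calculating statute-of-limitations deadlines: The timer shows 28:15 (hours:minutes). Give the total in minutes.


Hours: 28
Minutes: 15
Convert hours to minutes: 28 x 60 = 1680
Add remaining minutes: 1680 + 15 = 1695

1695


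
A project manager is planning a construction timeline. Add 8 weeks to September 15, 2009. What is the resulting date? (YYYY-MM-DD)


Start: 2009-09-15
Weeks to add: 8
Convert to days: 8 x 7 = 56 days
Add 56 days to 2009-09-15
Result: 2009-11-10

2009-11-10


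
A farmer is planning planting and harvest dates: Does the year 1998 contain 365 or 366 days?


Year: 1998
Check leap year rules:
Divisible by 4? No
1998 is not a leap year
Days: 365

365


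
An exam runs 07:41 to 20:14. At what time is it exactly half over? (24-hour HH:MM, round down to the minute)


Start time: 07:41 = 461 minutes from midnight
End time: 20:14 = 1214 minutes from midnight
Sum: 461 + 1214 = 1675
Midpoint: 1675 / 2 = 837 minutes
Convert: 837 / 60 = 13 hours, 57 minutes
Result: 13:57

13:57


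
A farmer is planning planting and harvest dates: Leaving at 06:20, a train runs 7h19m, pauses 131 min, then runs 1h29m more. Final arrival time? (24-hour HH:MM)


Depart: 06:20
Leg 1: +439 min -> 13:39
Layover: +131 min -> 15:50
Leg 2: +89 min -> 17:19
Total travel: 659 minutes = 10h 59m
Arrival: 17:19

17:19


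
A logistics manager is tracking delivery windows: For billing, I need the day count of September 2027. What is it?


Month: September
Year: 2027
September is a 30-day month
Total: 30 days

30


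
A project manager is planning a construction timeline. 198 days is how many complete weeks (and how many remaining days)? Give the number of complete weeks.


Total days: 198
Days per week: 7
Division: 198 / 7 = 28 remainder 2
Complete weeks: 28
Remaining days: 2

28


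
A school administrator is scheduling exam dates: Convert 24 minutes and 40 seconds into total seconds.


Minutes: 24
Seconds: 40
Convert minutes to seconds: 24 x 60 = 1440
Add remaining seconds: 1440 + 40 = 1480

1480


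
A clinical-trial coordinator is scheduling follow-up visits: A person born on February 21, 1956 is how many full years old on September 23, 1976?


Birth: 1956-02-21
Reference: 1976-09-23
Year difference: 1976 - 1956 = 20
Has birthday (02-21) occurred by 09-23? Yes
Age in full years: 20

20


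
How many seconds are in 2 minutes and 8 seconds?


Minutes: 2
Seconds: 8
Convert minutes to seconds: 2 x 60 = 120
Add remaining seconds: 120 + 8 = 128

128


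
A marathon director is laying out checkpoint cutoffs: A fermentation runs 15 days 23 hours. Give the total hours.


Days: 15
Extra hours: 23
Hours per day: 24
Days to hours: 15 x 24 = 360
Total: 360 + 23 = 383

383


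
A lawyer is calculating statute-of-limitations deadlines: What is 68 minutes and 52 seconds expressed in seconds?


Minutes: 68
Extra seconds: 52
Seconds per minute: 60
Minutes to seconds: 68 x 60 = 4080
Total: 4080 + 52 = 4132

4132


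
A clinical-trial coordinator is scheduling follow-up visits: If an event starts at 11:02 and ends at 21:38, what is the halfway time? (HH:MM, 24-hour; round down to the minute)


Start time: 11:02 = 662 minutes from midnight
End time: 21:38 = 1298 minutes from midnight
Sum: 662 + 1298 = 1960
Midpoint: 1960 / 2 = 980 minutes
Convert: 980 / 60 = 16 hours, 20 minutes
Result: 16:20

16:20


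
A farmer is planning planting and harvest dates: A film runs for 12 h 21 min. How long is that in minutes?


Hours: 12
Minutes: 21
Convert hours to minutes: 12 x 60 = 720
Add remaining minutes: 720 + 21 = 741

741


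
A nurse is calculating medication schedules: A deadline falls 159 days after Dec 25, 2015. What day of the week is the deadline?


Start: 2015-12-25 (Friday)
Step 1 - find target date: add 159 days
  2015-12-25 + 159 days = 2016-06-01
Step 2 - day of week:
  159 mod 7 = 5
  Friday + 5 days -> Wednesday
Result: Wednesday (2016-06-01)

Wednesday


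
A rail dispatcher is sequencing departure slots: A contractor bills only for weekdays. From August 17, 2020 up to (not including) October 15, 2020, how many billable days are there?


Start: 2020-08-17 (Monday)
End (exclusive): 2020-10-15 (Thursday)
Total calendar days: 59
Full weeks: 59 // 7 = 8 -> 40 weekdays
Remaining 3 days starting on Monday:
  Mon(w), Tue(w), Wed(w) -> 3 weekdays
Total business days: 40 + 3 = 43

43


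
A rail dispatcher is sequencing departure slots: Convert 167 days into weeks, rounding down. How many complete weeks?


Total days: 167
Days per week: 7
Division: 167 / 7 = 23 remainder 6
Complete weeks: 23
Remaining days: 6

23


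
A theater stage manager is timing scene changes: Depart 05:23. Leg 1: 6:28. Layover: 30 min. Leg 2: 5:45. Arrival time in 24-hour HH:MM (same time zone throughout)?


Depart: 05:23
Leg 1: +388 min -> 11:51
Layover: +30 min -> 12:21
Leg 2: +345 min -> 18:06
Total travel: 763 minutes = 12h 43m
Arrival: 18:06

18:06


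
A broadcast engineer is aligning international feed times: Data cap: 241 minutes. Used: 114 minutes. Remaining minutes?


Total budget: 241 minutes
Time used: 114 minutes
Remaining: 241 - 114 = 127 minutes
Percent used: 47.3%
Percent remaining: 52.7%

127


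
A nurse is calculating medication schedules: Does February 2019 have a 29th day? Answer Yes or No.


Year: 2019
Divisible by 4? 2019 / 4 = 504.75 -> No
Not divisible by 4, so NOT a leap year

No


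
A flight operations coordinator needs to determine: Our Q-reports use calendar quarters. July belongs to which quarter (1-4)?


Month: July (month 7)
Q1: January-March (months 1-3)
Q2: April-June (months 4-6)
Q3: July-September (months 7-9)
Q4: October-December (months 10-12)
Month 7 falls in Q3

3


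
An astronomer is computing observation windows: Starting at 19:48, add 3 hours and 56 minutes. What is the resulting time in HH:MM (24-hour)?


Start time: 19:48
Adding: 3 hours 56 minutes
Minutes: 48 + 56 = 104
Minute overflow: 104 >= 60, so carry 1 hour, minutes = 44
Hours: 19 + 3 + 1 = 23
Result: 23:44

23:44


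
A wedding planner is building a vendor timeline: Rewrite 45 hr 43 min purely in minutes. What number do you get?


Hours: 45
Extra minutes: 43
Minutes per hour: 60
Hours to minutes: 45 x 60 = 2700
Total: 2700 + 43 = 2743

2743


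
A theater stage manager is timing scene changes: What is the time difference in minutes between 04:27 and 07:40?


Start time: 04:27 = 267 minutes from midnight
End time: 07:40 = 460 minutes from midnight
Difference: 460 - 267 = 193 minutes
That is 3 hours and 13 minutes

193


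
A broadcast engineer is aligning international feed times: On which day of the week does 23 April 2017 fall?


Date: 2017-04-23
January 1, 2017 is a Sunday
Day of year: 113
Offset from Jan 1: 112 days
112 mod 7 = 0
Result: Sunday

Sunday


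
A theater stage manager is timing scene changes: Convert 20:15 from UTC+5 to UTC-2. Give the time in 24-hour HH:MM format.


Local time: 20:15 at UTC+5 (offset 5h)
Target zone: UTC-2 (offset -2h)
Difference: -2 - (5) = -7 hours
Calculation: 20 + (-7) = 13
Result: 13:15

13:15


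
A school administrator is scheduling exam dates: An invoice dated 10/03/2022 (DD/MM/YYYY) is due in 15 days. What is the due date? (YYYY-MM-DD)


Start: 2022-03-10
Adding 15 days
Days remaining in March: 21
Result: 2022-03-25

2022-03-25


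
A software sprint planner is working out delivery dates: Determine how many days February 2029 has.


Month: February
Year: 2029
2029 is not a leap year
February has 28 days
Total: 28 days

28


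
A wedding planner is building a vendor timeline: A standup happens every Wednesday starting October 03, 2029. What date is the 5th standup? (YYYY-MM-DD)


First occurrence: 2029-10-03 (occurrence 1)
Each occurrence is 7 days after the previous.
Occurrence 5 is 4 weeks after the first.
4 weeks = 28 days
2029-10-03 + 28 days = 2029-10-31

2029-10-31


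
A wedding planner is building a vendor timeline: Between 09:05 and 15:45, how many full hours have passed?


Start: 09:05
End: 15:45
Hour difference: 15 - 9 = 6 hours
Minute difference: 45 - 5 = 40 minutes
Total minutes: 400
Complete hours: 400 / 60 = 6 (remainder 40)

6


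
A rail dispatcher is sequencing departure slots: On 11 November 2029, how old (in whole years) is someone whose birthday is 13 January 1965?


Birth: 1965-01-13
Reference: 2029-11-11
Year difference: 2029 - 1965 = 64
Has birthday (01-13) occurred by 11-11? Yes
Age in full years: 64

64


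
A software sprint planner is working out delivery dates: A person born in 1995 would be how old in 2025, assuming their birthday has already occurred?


Birth year: 1995
Current year: 2025
Age = current year - birth year
Age = 2025 - 1995 = 30

30


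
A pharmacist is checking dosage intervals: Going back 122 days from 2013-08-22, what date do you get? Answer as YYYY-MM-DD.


Start: 2013-08-22
Subtracting 122 days
Days already passed in August: 22
After going back through August: 100 more days to subtract
July 2013: 31 days, 69 remaining
June 2013: 30 days, 39 remaining
May 2013: 31 days, 8 remaining
April 2013 has 30 days, need 8
Result: 2013-04-22

2013-04-22


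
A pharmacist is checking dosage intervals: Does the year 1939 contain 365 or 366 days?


Year: 1939
Check leap year rules:
Divisible by 4? No
1939 is not a leap year
Days: 365

365


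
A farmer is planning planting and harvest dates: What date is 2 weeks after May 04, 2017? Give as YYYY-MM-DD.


Start: 2017-05-04
Weeks to add: 2
Convert to days: 2 x 7 = 14 days
Add 14 days to 2017-05-04
Result: 2017-05-18

2017-05-18


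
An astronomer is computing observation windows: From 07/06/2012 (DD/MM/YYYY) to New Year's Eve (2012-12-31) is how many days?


Start: June 07, 2012
End: December 31, 2012
Days left in June: 23
July: 31
August: 31
September: 30
October: 31
... plus remaining months
Sum of remaining months: 184
Total: 23 + 184 = 207

207


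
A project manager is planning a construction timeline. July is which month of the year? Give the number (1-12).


Calendar month order:
6. June
7. July <--
8. August
July is month number 7

7


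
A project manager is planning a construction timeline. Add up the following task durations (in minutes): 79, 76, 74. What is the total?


Durations: 79, 76, 74
Running sum: 79
+ 76 = 155
+ 74 = 229
Total duration: 229 minutes
That is 3 hours and 49 minutes

229


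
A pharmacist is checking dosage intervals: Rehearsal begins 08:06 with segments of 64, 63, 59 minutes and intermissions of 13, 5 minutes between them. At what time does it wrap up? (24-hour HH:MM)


Start: 08:06 = 486 min from midnight
  after task 1 (64 min): 09:10
  after break (13 min): 09:23
  after task 2 (63 min): 10:26
  after break (5 min): 10:31
  after task 3 (59 min): 11:30
Total elapsed: 204 minutes
End time: 11:30

11:30


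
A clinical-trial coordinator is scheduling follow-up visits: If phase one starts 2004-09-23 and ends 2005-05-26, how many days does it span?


Start date: 2004-09-23
End date: 2005-05-26
Sep 2004: +8 days
Oct 2004: +31 days
Nov 2004: +30 days
... (6 more months)
Total: 245 days

245


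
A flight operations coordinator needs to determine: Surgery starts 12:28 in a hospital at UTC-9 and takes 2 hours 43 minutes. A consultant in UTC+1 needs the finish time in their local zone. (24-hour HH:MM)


Start: 12:28 in UTC-9
Step 1 - add duration:
  minutes: 28 + 43 = 71 (carry 1h)
  hours: 12 + 2 + 1 = 15
  end in UTC-9: 15:11
Step 2 - convert UTC-9 -> UTC+1:
  offset difference: 1 - (-9) = 10 hours
  15 + (10) = 25 -> mod 24 = 1
Result: 01:11 in UTC+1

01:11


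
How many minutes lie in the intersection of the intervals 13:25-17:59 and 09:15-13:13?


Interval A: [805, 1079] minutes from midnight
Interval B: [555, 793] minutes from midnight
Overlap start = max(805, 555) = 805
Overlap end = min(1079, 793) = 793
End <= start, so the intervals do not overlap: 0 minutes

0


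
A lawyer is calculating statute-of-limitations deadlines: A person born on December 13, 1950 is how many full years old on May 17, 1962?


Birth: 1950-12-13
Reference: 1962-05-17
Year difference: 1962 - 1950 = 12
Has birthday (12-13) occurred by 05-17? No
Birthday not yet reached this year -> subtract 1
Age in full years: 11

11


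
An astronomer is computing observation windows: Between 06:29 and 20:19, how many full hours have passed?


Start: 06:29
End: 20:19
Hour difference: 20 - 6 = 14 hours
Minute difference: 19 - 29 = -10 minutes
Total minutes: 830
Complete hours: 830 / 60 = 13 (remainder 50)

13


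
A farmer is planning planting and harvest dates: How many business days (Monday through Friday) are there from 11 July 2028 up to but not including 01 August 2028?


Start: 2028-07-11 (Tuesday)
End (exclusive): 2028-08-01 (Tuesday)
Total calendar days: 21
Full weeks: 21 // 7 = 3 -> 15 weekdays
Remaining 0 days starting on Tuesday:
Total business days: 15 + 0 = 15

15


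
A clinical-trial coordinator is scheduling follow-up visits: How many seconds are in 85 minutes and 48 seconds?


Minutes: 85
Extra seconds: 48
Seconds per minute: 60
Minutes to seconds: 85 x 60 = 5100
Total: 5100 + 48 = 5148

5148


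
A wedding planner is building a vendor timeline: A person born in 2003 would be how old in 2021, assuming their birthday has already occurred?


Birth year: 2003
Current year: 2021
Age = current year - birth year
Age = 2021 - 2003 = 18

18


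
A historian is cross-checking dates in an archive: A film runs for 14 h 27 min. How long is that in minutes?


Hours: 14
Minutes: 27
Convert hours to minutes: 14 x 60 = 840
Add remaining minutes: 840 + 27 = 867

867


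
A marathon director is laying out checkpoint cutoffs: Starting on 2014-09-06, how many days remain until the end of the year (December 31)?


Start: September 06, 2014
End: December 31, 2014
Days left in September: 24
October: 31
November: 30
December: 31
Sum of remaining months: 92
Total: 24 + 92 = 116

116


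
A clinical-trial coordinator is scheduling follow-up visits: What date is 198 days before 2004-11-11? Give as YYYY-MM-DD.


Start: 2004-11-11
Subtracting 198 days
Days already passed in November: 11
After going back through November: 187 more days to subtract
October 2004: 31 days, 156 remaining
September 2004: 30 days, 126 remaining
August 2004: 31 days, 95 remaining
July 2004: 31 days, 64 remaining
Result: 2004-04-27

2004-04-27


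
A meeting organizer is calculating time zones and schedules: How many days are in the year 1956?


Year: 1956
Check leap year rules:
Divisible by 4? Yes
Divisible by 100? No
1956 is a leap year
Days: 366

366


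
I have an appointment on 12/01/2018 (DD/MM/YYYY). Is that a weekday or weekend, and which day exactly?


Date: 2018-01-12
January 1, 2018 is a Monday
Day of year: 12
Offset from Jan 1: 11 days
11 mod 7 = 4
Result: Friday

Friday


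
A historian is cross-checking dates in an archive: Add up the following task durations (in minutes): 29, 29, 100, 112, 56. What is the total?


Durations: 29, 29, 100, 112, 56
Running sum: 29
+ 29 = 58
+ 100 = 158
+ 112 = 270
+ 56 = 326
Total duration: 326 minutes
That is 5 hours and 26 minutes

326


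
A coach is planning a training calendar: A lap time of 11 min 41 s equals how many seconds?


Minutes: 11
Seconds: 41
Convert minutes to seconds: 11 x 60 = 660
Add remaining seconds: 660 + 41 = 701

701


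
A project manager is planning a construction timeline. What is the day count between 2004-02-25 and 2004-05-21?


Start date: 2004-02-25
End date: 2004-05-21
Feb 2004: +5 days
Mar 2004: +31 days
Apr 2004: +30 days
May 2004: +20 days
Total: 86 days

86


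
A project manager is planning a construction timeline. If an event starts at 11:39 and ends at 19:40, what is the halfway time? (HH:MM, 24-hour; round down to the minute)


Start time: 11:39 = 699 minutes from midnight
End time: 19:40 = 1180 minutes from midnight
Sum: 699 + 1180 = 1879
Midpoint: 1879 / 2 = 939 minutes
Convert: 939 / 60 = 15 hours, 39 minutes
Result: 15:39

15:39


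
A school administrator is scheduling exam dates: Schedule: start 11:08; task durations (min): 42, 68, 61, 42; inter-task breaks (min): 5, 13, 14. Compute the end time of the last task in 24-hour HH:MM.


Start: 11:08 = 668 min from midnight
  after task 1 (42 min): 11:50
  after break (5 min): 11:55
  after task 2 (68 min): 13:03
  after break (13 min): 13:16
  after task 3 (61 min): 14:17
  after break (14 min): 14:31
  after task 4 (42 min): 15:13
Total elapsed: 245 minutes
End time: 15:13

15:13


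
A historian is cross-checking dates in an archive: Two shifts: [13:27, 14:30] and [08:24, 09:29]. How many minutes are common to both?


Interval A: [807, 870] minutes from midnight
Interval B: [504, 569] minutes from midnight
Overlap start = max(807, 504) = 807
Overlap end = min(870, 569) = 569
End <= start, so the intervals do not overlap: 0 minutes

0


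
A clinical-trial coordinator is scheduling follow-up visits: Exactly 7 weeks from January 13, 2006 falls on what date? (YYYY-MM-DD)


Start: 2006-01-13
Weeks to add: 7
Convert to days: 7 x 7 = 49 days
Add 49 days to 2006-01-13
Result: 2006-03-03

2006-03-03


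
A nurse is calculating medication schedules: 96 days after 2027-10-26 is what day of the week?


Start: 2027-10-26 (Tuesday)
Step 1 - find target date: add 96 days
  2027-10-26 + 96 days = 2028-01-30
Step 2 - day of week:
  96 mod 7 = 5
  Tuesday + 5 days -> Sunday
Result: Sunday (2028-01-30)

Sunday


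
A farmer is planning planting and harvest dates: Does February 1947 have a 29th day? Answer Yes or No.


Year: 1947
Divisible by 4? 1947 / 4 = 486.75 -> No
Not divisible by 4, so NOT a leap year

No


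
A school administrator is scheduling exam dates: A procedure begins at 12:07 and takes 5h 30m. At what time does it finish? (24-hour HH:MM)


Start time: 12:07
Adding: 5 hours 30 minutes
Minutes: 7 + 30 = 37
Hours: 12 + 5 + 0 = 17
Result: 17:37

17:37


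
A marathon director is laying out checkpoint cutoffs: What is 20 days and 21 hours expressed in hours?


Days: 20
Extra hours: 21
Hours per day: 24
Days to hours: 20 x 24 = 480
Total: 480 + 21 = 501

501


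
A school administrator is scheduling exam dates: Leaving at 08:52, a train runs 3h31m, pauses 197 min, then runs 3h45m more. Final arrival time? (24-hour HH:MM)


Depart: 08:52
Leg 1: +211 min -> 12:23
Layover: +197 min -> 15:40
Leg 2: +225 min -> 19:25
Total travel: 633 minutes = 10h 33m
Arrival: 19:25

19:25


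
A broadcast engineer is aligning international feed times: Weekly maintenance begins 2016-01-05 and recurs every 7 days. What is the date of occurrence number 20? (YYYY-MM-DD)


First occurrence: 2016-01-05 (occurrence 1)
Each occurrence is 7 days after the previous.
Occurrence 20 is 19 weeks after the first.
19 weeks = 133 days
2016-01-05 + 133 days = 2016-05-17

2016-05-17


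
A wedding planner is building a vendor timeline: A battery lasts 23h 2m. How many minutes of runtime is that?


Hours: 23
Extra minutes: 2
Minutes per hour: 60
Hours to minutes: 23 x 60 = 1380
Total: 1380 + 2 = 1382

1382


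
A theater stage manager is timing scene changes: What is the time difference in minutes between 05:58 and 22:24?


Start time: 05:58 = 358 minutes from midnight
End time: 22:24 = 1344 minutes from midnight
Difference: 1344 - 358 = 986 minutes
That is 16 hours and 26 minutes

986


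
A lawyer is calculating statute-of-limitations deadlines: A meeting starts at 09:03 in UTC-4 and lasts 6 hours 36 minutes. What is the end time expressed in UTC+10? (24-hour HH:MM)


Start: 09:03 in UTC-4
Step 1 - add duration:
  minutes: 3 + 36 = 39
  hours: 9 + 6 + 0 = 15
  end in UTC-4: 15:39
Step 2 - convert UTC-4 -> UTC+10:
  offset difference: 10 - (-4) = 14 hours
  15 + (14) = 29 -> mod 24 = 5
Result: 05:39 in UTC+10

05:39


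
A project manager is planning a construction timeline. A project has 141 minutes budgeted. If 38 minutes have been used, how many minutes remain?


Total budget: 141 minutes
Time used: 38 minutes
Remaining: 141 - 38 = 103 minutes
Percent used: 27.0%
Percent remaining: 73.0%

103


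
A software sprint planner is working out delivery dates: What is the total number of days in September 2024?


Month: September
Year: 2024
September is a 30-day month
Total: 30 days

30


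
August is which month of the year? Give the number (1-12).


Calendar month order:
7. July
8. August <--
9. September
August is month number 8

8


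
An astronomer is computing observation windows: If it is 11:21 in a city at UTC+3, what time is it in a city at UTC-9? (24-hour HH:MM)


Local time: 11:21 at UTC+3 (offset 3h)
Target zone: UTC-9 (offset -9h)
Difference: -9 - (3) = -12 hours
Calculation: 11 + (-12) = -1
Wraparound: (-1) mod 24 = 23
Result: 23:21

23:21


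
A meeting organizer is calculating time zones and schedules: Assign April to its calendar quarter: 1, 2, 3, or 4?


Month: April (month 4)
Q1: January-March (months 1-3)
Q2: April-June (months 4-6)
Q3: July-September (months 7-9)
Q4: October-December (months 10-12)
Month 4 falls in Q2

2


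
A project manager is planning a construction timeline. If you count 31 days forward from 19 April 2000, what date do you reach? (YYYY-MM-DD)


Start: 2000-04-19
Adding 31 days
Days remaining in April: 11
After April: 20 days still to add
May 2000 has 31 days, need 20
Result: 2000-05-20

2000-05-20


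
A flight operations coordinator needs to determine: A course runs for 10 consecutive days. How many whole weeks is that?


Total days: 10
Days per week: 7
Division: 10 / 7 = 1 remainder 3
Complete weeks: 1
Remaining days: 3

1


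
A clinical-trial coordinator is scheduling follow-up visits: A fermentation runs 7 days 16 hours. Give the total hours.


Days: 7
Extra hours: 16
Hours per day: 24
Days to hours: 7 x 24 = 168
Total: 168 + 16 = 184

184


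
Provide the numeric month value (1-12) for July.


Calendar month order:
6. June
7. July <--
8. August
July is month number 7

7


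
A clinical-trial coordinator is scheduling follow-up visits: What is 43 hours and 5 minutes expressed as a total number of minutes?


Hours: 43
Minutes: 5
Convert hours to minutes: 43 x 60 = 2580
Add remaining minutes: 2580 + 5 = 2585

2585


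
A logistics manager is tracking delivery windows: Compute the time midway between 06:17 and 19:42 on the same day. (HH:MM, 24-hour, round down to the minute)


Start time: 06:17 = 377 minutes from midnight
End time: 19:42 = 1182 minutes from midnight
Sum: 377 + 1182 = 1559
Midpoint: 1559 / 2 = 779 minutes
Convert: 779 / 60 = 12 hours, 59 minutes
Result: 12:59

12:59


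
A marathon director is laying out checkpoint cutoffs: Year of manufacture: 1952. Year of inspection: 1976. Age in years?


Birth year: 1952
Current year: 1976
Age = current year - birth year
Age = 1976 - 1952 = 24

24


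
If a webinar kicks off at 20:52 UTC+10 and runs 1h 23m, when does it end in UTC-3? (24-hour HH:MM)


Start: 20:52 in UTC+10
Step 1 - add duration:
  minutes: 52 + 23 = 75 (carry 1h)
  hours: 20 + 1 + 1 = 22
  end in UTC+10: 22:15
Step 2 - convert UTC+10 -> UTC-3:
  offset difference: -3 - (10) = -13 hours
  22 + (-13) = 9 -> mod 24 = 9
Result: 09:15 in UTC-3

09:15
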